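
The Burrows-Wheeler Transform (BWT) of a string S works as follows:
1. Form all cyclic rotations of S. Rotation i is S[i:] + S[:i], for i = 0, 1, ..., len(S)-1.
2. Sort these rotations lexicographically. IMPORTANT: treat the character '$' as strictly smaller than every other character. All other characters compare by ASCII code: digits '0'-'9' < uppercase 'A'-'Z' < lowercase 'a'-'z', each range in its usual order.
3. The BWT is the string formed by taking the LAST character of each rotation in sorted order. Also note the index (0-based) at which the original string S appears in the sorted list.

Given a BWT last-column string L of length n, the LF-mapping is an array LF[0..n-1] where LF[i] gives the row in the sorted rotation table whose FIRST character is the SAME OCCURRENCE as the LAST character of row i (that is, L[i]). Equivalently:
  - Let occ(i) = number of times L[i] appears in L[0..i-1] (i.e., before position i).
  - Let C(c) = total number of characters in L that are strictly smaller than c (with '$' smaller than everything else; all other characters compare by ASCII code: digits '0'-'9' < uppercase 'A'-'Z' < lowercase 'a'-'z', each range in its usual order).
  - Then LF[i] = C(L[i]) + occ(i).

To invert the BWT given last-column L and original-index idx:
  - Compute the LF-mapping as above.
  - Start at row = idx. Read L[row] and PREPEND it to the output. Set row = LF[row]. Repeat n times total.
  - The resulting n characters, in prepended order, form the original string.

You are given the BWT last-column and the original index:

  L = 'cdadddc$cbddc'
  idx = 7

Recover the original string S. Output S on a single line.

LF mapping: 3 7 1 8 9 10 4 0 5 2 11 12 6
Walk LF starting at row 7, prepending L[row]:
  step 1: row=7, L[7]='$', prepend. Next row=LF[7]=0
  step 2: row=0, L[0]='c', prepend. Next row=LF[0]=3
  step 3: row=3, L[3]='d', prepend. Next row=LF[3]=8
  step 4: row=8, L[8]='c', prepend. Next row=LF[8]=5
  step 5: row=5, L[5]='d', prepend. Next row=LF[5]=10
  step 6: row=10, L[10]='d', prepend. Next row=LF[10]=11
  step 7: row=11, L[11]='d', prepend. Next row=LF[11]=12
  step 8: row=12, L[12]='c', prepend. Next row=LF[12]=6
  step 9: row=6, L[6]='c', prepend. Next row=LF[6]=4
  step 10: row=4, L[4]='d', prepend. Next row=LF[4]=9
  step 11: row=9, L[9]='b', prepend. Next row=LF[9]=2
  step 12: row=2, L[2]='a', prepend. Next row=LF[2]=1
  step 13: row=1, L[1]='d', prepend. Next row=LF[1]=7
Reversed output: dabdccdddcdc$

Answer: dabdccdddcdc$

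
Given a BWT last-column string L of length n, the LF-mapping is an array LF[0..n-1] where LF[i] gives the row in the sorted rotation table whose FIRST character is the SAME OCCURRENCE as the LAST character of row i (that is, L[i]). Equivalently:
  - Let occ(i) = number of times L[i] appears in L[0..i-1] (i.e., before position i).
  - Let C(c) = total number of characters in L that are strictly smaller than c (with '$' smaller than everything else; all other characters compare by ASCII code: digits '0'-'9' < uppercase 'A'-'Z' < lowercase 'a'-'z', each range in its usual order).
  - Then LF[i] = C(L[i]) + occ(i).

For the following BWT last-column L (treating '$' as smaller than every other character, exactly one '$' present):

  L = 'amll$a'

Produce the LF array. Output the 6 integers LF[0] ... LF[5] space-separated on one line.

Answer: 1 5 3 4 0 2

Derivation:
Char counts: '$':1, 'a':2, 'l':2, 'm':1
C (first-col start): C('$')=0, C('a')=1, C('l')=3, C('m')=5
L[0]='a': occ=0, LF[0]=C('a')+0=1+0=1
L[1]='m': occ=0, LF[1]=C('m')+0=5+0=5
L[2]='l': occ=0, LF[2]=C('l')+0=3+0=3
L[3]='l': occ=1, LF[3]=C('l')+1=3+1=4
L[4]='$': occ=0, LF[4]=C('$')+0=0+0=0
L[5]='a': occ=1, LF[5]=C('a')+1=1+1=2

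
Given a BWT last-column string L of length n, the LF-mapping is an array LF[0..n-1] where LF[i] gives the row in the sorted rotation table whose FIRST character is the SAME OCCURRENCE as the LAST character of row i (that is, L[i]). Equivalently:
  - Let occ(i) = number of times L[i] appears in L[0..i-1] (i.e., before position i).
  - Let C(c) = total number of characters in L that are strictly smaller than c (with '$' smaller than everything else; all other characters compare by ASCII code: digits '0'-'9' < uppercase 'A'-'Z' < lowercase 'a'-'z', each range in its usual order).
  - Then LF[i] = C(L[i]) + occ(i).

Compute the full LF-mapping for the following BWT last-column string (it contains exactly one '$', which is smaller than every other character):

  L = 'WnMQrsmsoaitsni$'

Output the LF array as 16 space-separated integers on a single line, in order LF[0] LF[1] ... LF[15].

Char counts: '$':1, 'M':1, 'Q':1, 'W':1, 'a':1, 'i':2, 'm':1, 'n':2, 'o':1, 'r':1, 's':3, 't':1
C (first-col start): C('$')=0, C('M')=1, C('Q')=2, C('W')=3, C('a')=4, C('i')=5, C('m')=7, C('n')=8, C('o')=10, C('r')=11, C('s')=12, C('t')=15
L[0]='W': occ=0, LF[0]=C('W')+0=3+0=3
L[1]='n': occ=0, LF[1]=C('n')+0=8+0=8
L[2]='M': occ=0, LF[2]=C('M')+0=1+0=1
L[3]='Q': occ=0, LF[3]=C('Q')+0=2+0=2
L[4]='r': occ=0, LF[4]=C('r')+0=11+0=11
L[5]='s': occ=0, LF[5]=C('s')+0=12+0=12
L[6]='m': occ=0, LF[6]=C('m')+0=7+0=7
L[7]='s': occ=1, LF[7]=C('s')+1=12+1=13
L[8]='o': occ=0, LF[8]=C('o')+0=10+0=10
L[9]='a': occ=0, LF[9]=C('a')+0=4+0=4
L[10]='i': occ=0, LF[10]=C('i')+0=5+0=5
L[11]='t': occ=0, LF[11]=C('t')+0=15+0=15
L[12]='s': occ=2, LF[12]=C('s')+2=12+2=14
L[13]='n': occ=1, LF[13]=C('n')+1=8+1=9
L[14]='i': occ=1, LF[14]=C('i')+1=5+1=6
L[15]='$': occ=0, LF[15]=C('$')+0=0+0=0

Answer: 3 8 1 2 11 12 7 13 10 4 5 15 14 9 6 0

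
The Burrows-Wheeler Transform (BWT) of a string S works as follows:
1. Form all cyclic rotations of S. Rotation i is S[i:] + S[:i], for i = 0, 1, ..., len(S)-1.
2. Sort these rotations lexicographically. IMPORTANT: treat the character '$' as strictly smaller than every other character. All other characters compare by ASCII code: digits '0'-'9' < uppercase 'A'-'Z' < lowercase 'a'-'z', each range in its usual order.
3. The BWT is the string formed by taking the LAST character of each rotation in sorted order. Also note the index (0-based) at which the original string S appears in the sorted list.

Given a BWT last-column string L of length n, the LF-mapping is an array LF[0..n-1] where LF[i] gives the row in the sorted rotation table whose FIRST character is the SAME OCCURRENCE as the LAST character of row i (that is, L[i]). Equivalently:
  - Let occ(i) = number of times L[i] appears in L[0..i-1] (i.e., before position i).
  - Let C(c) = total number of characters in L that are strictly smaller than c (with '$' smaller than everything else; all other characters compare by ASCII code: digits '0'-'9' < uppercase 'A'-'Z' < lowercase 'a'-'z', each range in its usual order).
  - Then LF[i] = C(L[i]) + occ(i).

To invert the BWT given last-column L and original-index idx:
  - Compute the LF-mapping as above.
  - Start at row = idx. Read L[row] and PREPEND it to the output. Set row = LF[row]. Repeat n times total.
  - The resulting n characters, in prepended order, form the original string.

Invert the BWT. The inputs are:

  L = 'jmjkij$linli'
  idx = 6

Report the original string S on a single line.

Answer: jjilkinlmij$

Derivation:
LF mapping: 4 10 5 7 1 6 0 8 2 11 9 3
Walk LF starting at row 6, prepending L[row]:
  step 1: row=6, L[6]='$', prepend. Next row=LF[6]=0
  step 2: row=0, L[0]='j', prepend. Next row=LF[0]=4
  step 3: row=4, L[4]='i', prepend. Next row=LF[4]=1
  step 4: row=1, L[1]='m', prepend. Next row=LF[1]=10
  step 5: row=10, L[10]='l', prepend. Next row=LF[10]=9
  step 6: row=9, L[9]='n', prepend. Next row=LF[9]=11
  step 7: row=11, L[11]='i', prepend. Next row=LF[11]=3
  step 8: row=3, L[3]='k', prepend. Next row=LF[3]=7
  step 9: row=7, L[7]='l', prepend. Next row=LF[7]=8
  step 10: row=8, L[8]='i', prepend. Next row=LF[8]=2
  step 11: row=2, L[2]='j', prepend. Next row=LF[2]=5
  step 12: row=5, L[5]='j', prepend. Next row=LF[5]=6
Reversed output: jjilkinlmij$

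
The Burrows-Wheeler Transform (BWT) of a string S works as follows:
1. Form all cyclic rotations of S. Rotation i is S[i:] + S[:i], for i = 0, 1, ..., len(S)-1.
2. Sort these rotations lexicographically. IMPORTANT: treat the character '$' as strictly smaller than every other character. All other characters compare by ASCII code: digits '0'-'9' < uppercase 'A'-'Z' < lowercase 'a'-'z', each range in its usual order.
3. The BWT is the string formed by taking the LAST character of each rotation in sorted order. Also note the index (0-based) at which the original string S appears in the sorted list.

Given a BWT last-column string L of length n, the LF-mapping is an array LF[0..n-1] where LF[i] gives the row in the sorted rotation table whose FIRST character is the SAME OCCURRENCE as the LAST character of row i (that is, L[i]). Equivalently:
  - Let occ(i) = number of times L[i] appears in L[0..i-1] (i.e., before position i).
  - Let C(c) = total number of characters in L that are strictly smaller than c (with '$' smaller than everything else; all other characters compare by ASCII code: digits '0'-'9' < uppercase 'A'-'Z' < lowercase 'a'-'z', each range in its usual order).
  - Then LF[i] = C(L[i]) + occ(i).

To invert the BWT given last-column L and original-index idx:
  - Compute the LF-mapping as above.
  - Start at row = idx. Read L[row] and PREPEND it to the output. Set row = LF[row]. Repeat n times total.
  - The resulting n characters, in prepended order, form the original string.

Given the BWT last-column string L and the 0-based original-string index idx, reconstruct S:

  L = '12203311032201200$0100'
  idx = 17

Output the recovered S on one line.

Answer: 210302102200113020031$

Derivation:
LF mapping: 9 14 15 1 19 20 10 11 2 21 16 17 3 12 18 4 5 0 6 13 7 8
Walk LF starting at row 17, prepending L[row]:
  step 1: row=17, L[17]='$', prepend. Next row=LF[17]=0
  step 2: row=0, L[0]='1', prepend. Next row=LF[0]=9
  step 3: row=9, L[9]='3', prepend. Next row=LF[9]=21
  step 4: row=21, L[21]='0', prepend. Next row=LF[21]=8
  step 5: row=8, L[8]='0', prepend. Next row=LF[8]=2
  step 6: row=2, L[2]='2', prepend. Next row=LF[2]=15
  step 7: row=15, L[15]='0', prepend. Next row=LF[15]=4
  step 8: row=4, L[4]='3', prepend. Next row=LF[4]=19
  step 9: row=19, L[19]='1', prepend. Next row=LF[19]=13
  step 10: row=13, L[13]='1', prepend. Next row=LF[13]=12
  step 11: row=12, L[12]='0', prepend. Next row=LF[12]=3
  step 12: row=3, L[3]='0', prepend. Next row=LF[3]=1
  step 13: row=1, L[1]='2', prepend. Next row=LF[1]=14
  step 14: row=14, L[14]='2', prepend. Next row=LF[14]=18
  step 15: row=18, L[18]='0', prepend. Next row=LF[18]=6
  step 16: row=6, L[6]='1', prepend. Next row=LF[6]=10
  step 17: row=10, L[10]='2', prepend. Next row=LF[10]=16
  step 18: row=16, L[16]='0', prepend. Next row=LF[16]=5
  step 19: row=5, L[5]='3', prepend. Next row=LF[5]=20
  step 20: row=20, L[20]='0', prepend. Next row=LF[20]=7
  step 21: row=7, L[7]='1', prepend. Next row=LF[7]=11
  step 22: row=11, L[11]='2', prepend. Next row=LF[11]=17
Reversed output: 210302102200113020031$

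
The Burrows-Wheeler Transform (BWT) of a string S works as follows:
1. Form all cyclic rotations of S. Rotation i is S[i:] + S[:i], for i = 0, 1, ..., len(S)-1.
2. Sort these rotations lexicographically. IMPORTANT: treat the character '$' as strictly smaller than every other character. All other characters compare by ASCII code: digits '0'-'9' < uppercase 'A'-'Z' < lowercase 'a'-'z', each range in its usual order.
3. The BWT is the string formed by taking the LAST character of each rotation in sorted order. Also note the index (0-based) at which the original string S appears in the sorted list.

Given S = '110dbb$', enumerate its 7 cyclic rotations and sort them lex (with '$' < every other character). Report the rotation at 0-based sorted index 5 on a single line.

Answer: bb$110d

Derivation:
All 7 rotations (rotation i = S[i:]+S[:i]):
  rot[0] = 110dbb$
  rot[1] = 10dbb$1
  rot[2] = 0dbb$11
  rot[3] = dbb$110
  rot[4] = bb$110d
  rot[5] = b$110db
  rot[6] = $110dbb
Sorted (with $ < everything):
  sorted[0] = $110dbb
  sorted[1] = 0dbb$11
  sorted[2] = 10dbb$1
  sorted[3] = 110dbb$
  sorted[4] = b$110db
  sorted[5] = bb$110d
  sorted[6] = dbb$110
sorted[5] = bb$110d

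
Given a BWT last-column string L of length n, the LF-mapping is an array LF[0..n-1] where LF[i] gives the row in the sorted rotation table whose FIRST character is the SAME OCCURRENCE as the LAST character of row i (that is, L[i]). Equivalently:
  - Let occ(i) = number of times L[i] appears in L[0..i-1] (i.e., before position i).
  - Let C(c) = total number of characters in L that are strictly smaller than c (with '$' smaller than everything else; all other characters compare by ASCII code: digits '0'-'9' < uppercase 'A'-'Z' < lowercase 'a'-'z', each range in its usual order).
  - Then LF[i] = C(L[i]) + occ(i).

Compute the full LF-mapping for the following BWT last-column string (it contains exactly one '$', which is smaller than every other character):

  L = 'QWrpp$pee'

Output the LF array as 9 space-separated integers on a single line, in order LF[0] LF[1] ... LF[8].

Char counts: '$':1, 'Q':1, 'W':1, 'e':2, 'p':3, 'r':1
C (first-col start): C('$')=0, C('Q')=1, C('W')=2, C('e')=3, C('p')=5, C('r')=8
L[0]='Q': occ=0, LF[0]=C('Q')+0=1+0=1
L[1]='W': occ=0, LF[1]=C('W')+0=2+0=2
L[2]='r': occ=0, LF[2]=C('r')+0=8+0=8
L[3]='p': occ=0, LF[3]=C('p')+0=5+0=5
L[4]='p': occ=1, LF[4]=C('p')+1=5+1=6
L[5]='$': occ=0, LF[5]=C('$')+0=0+0=0
L[6]='p': occ=2, LF[6]=C('p')+2=5+2=7
L[7]='e': occ=0, LF[7]=C('e')+0=3+0=3
L[8]='e': occ=1, LF[8]=C('e')+1=3+1=4

Answer: 1 2 8 5 6 0 7 3 4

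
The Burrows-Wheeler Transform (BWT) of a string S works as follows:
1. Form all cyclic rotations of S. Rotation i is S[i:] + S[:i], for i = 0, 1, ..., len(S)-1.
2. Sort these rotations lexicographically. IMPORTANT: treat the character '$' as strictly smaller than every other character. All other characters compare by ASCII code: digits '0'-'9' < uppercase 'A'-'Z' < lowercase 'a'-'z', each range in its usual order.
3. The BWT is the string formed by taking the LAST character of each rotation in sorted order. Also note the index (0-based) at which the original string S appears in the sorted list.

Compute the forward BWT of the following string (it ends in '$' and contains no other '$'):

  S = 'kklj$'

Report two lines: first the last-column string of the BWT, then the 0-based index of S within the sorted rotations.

All 5 rotations (rotation i = S[i:]+S[:i]):
  rot[0] = kklj$
  rot[1] = klj$k
  rot[2] = lj$kk
  rot[3] = j$kkl
  rot[4] = $kklj
Sorted (with $ < everything):
  sorted[0] = $kklj  (last char: 'j')
  sorted[1] = j$kkl  (last char: 'l')
  sorted[2] = kklj$  (last char: '$')
  sorted[3] = klj$k  (last char: 'k')
  sorted[4] = lj$kk  (last char: 'k')
Last column: jl$kk
Original string S is at sorted index 2

Answer: jl$kk
2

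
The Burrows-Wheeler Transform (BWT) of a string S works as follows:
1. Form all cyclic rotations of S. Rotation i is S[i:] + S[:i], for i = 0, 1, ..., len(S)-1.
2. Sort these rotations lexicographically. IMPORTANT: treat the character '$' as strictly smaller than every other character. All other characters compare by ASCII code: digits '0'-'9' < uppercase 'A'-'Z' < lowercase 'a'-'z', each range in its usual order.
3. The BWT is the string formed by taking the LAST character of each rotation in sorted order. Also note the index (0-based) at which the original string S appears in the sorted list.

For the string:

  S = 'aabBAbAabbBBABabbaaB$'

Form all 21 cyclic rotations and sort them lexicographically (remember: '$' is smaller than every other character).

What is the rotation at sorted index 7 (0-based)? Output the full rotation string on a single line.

All 21 rotations (rotation i = S[i:]+S[:i]):
  rot[0] = aabBAbAabbBBABabbaaB$
  rot[1] = abBAbAabbBBABabbaaB$a
  rot[2] = bBAbAabbBBABabbaaB$aa
  rot[3] = BAbAabbBBABabbaaB$aab
  rot[4] = AbAabbBBABabbaaB$aabB
  rot[5] = bAabbBBABabbaaB$aabBA
  rot[6] = AabbBBABabbaaB$aabBAb
  rot[7] = abbBBABabbaaB$aabBAbA
  rot[8] = bbBBABabbaaB$aabBAbAa
  rot[9] = bBBABabbaaB$aabBAbAab
  rot[10] = BBABabbaaB$aabBAbAabb
  rot[11] = BABabbaaB$aabBAbAabbB
  rot[12] = ABabbaaB$aabBAbAabbBB
  rot[13] = BabbaaB$aabBAbAabbBBA
  rot[14] = abbaaB$aabBAbAabbBBAB
  rot[15] = bbaaB$aabBAbAabbBBABa
  rot[16] = baaB$aabBAbAabbBBABab
  rot[17] = aaB$aabBAbAabbBBABabb
  rot[18] = aB$aabBAbAabbBBABabba
  rot[19] = B$aabBAbAabbBBABabbaa
  rot[20] = $aabBAbAabbBBABabbaaB
Sorted (with $ < everything):
  sorted[0] = $aabBAbAabbBBABabbaaB
  sorted[1] = ABabbaaB$aabBAbAabbBB
  sorted[2] = AabbBBABabbaaB$aabBAb
  sorted[3] = AbAabbBBABabbaaB$aabB
  sorted[4] = B$aabBAbAabbBBABabbaa
  sorted[5] = BABabbaaB$aabBAbAabbB
  sorted[6] = BAbAabbBBABabbaaB$aab
  sorted[7] = BBABabbaaB$aabBAbAabb
  sorted[8] = BabbaaB$aabBAbAabbBBA
  sorted[9] = aB$aabBAbAabbBBABabba
  sorted[10] = aaB$aabBAbAabbBBABabb
  sorted[11] = aabBAbAabbBBABabbaaB$
  sorted[12] = abBAbAabbBBABabbaaB$a
  sorted[13] = abbBBABabbaaB$aabBAbA
  sorted[14] = abbaaB$aabBAbAabbBBAB
  sorted[15] = bAabbBBABabbaaB$aabBA
  sorted[16] = bBAbAabbBBABabbaaB$aa
  sorted[17] = bBBABabbaaB$aabBAbAab
  sorted[18] = baaB$aabBAbAabbBBABab
  sorted[19] = bbBBABabbaaB$aabBAbAa
  sorted[20] = bbaaB$aabBAbAabbBBABa
sorted[7] = BBABabbaaB$aabBAbAabb

Answer: BBABabbaaB$aabBAbAabb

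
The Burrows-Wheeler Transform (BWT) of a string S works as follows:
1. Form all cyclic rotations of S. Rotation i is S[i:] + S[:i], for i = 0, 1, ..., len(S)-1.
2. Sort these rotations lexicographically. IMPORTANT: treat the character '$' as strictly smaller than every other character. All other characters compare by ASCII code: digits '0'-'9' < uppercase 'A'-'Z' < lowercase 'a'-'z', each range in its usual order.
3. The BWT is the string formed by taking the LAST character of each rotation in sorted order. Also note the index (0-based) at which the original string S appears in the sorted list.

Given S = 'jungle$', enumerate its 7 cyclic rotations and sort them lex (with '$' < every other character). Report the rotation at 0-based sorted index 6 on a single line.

All 7 rotations (rotation i = S[i:]+S[:i]):
  rot[0] = jungle$
  rot[1] = ungle$j
  rot[2] = ngle$ju
  rot[3] = gle$jun
  rot[4] = le$jung
  rot[5] = e$jungl
  rot[6] = $jungle
Sorted (with $ < everything):
  sorted[0] = $jungle
  sorted[1] = e$jungl
  sorted[2] = gle$jun
  sorted[3] = jungle$
  sorted[4] = le$jung
  sorted[5] = ngle$ju
  sorted[6] = ungle$j
sorted[6] = ungle$j

Answer: ungle$j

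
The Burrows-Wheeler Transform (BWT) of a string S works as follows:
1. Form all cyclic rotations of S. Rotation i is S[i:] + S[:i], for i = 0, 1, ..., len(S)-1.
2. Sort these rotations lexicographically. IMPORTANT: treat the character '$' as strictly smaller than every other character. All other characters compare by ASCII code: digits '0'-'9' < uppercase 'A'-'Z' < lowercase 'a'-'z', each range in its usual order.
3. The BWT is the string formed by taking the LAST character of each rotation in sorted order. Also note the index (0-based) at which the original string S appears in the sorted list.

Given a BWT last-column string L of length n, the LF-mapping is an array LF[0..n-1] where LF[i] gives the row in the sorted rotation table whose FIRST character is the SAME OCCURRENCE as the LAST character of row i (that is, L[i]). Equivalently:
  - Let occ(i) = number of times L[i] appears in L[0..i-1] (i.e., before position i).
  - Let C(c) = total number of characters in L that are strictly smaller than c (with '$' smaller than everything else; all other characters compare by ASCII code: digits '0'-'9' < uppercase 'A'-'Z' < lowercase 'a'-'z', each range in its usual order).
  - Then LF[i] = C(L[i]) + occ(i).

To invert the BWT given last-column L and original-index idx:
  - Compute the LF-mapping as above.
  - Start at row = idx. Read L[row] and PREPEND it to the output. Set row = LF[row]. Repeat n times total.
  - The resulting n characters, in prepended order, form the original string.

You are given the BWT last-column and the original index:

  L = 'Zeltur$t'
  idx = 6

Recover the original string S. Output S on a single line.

Answer: turtleZ$

Derivation:
LF mapping: 1 2 3 5 7 4 0 6
Walk LF starting at row 6, prepending L[row]:
  step 1: row=6, L[6]='$', prepend. Next row=LF[6]=0
  step 2: row=0, L[0]='Z', prepend. Next row=LF[0]=1
  step 3: row=1, L[1]='e', prepend. Next row=LF[1]=2
  step 4: row=2, L[2]='l', prepend. Next row=LF[2]=3
  step 5: row=3, L[3]='t', prepend. Next row=LF[3]=5
  step 6: row=5, L[5]='r', prepend. Next row=LF[5]=4
  step 7: row=4, L[4]='u', prepend. Next row=LF[4]=7
  step 8: row=7, L[7]='t', prepend. Next row=LF[7]=6
Reversed output: turtleZ$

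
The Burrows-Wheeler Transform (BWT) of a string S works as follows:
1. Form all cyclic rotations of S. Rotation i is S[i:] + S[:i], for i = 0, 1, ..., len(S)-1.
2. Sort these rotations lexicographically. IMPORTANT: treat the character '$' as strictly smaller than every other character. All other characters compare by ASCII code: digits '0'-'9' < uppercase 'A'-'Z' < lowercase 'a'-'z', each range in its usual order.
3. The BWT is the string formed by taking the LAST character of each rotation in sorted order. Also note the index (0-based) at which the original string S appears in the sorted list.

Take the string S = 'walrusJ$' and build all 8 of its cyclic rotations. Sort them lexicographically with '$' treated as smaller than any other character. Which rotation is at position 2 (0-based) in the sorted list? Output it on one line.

Answer: alrusJ$w

Derivation:
All 8 rotations (rotation i = S[i:]+S[:i]):
  rot[0] = walrusJ$
  rot[1] = alrusJ$w
  rot[2] = lrusJ$wa
  rot[3] = rusJ$wal
  rot[4] = usJ$walr
  rot[5] = sJ$walru
  rot[6] = J$walrus
  rot[7] = $walrusJ
Sorted (with $ < everything):
  sorted[0] = $walrusJ
  sorted[1] = J$walrus
  sorted[2] = alrusJ$w
  sorted[3] = lrusJ$wa
  sorted[4] = rusJ$wal
  sorted[5] = sJ$walru
  sorted[6] = usJ$walr
  sorted[7] = walrusJ$
sorted[2] = alrusJ$w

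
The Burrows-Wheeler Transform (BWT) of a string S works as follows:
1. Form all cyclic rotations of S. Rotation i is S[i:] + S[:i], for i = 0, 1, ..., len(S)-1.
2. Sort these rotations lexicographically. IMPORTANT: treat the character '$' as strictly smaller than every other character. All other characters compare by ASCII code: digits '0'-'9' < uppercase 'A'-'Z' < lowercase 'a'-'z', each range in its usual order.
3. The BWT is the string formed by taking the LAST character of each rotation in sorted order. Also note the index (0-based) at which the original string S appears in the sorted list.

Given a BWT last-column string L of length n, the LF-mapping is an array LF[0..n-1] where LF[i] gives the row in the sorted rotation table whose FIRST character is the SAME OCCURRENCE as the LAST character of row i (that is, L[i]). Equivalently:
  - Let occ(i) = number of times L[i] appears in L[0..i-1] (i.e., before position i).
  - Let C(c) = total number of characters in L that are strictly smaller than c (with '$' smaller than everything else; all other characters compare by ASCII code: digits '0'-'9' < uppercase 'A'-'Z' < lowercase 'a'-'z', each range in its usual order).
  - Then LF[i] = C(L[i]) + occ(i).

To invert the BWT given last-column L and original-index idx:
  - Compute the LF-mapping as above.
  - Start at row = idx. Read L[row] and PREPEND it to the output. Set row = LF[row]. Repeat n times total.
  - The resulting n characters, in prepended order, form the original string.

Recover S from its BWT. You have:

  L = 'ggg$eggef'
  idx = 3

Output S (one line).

Answer: fggeggeg$

Derivation:
LF mapping: 4 5 6 0 1 7 8 2 3
Walk LF starting at row 3, prepending L[row]:
  step 1: row=3, L[3]='$', prepend. Next row=LF[3]=0
  step 2: row=0, L[0]='g', prepend. Next row=LF[0]=4
  step 3: row=4, L[4]='e', prepend. Next row=LF[4]=1
  step 4: row=1, L[1]='g', prepend. Next row=LF[1]=5
  step 5: row=5, L[5]='g', prepend. Next row=LF[5]=7
  step 6: row=7, L[7]='e', prepend. Next row=LF[7]=2
  step 7: row=2, L[2]='g', prepend. Next row=LF[2]=6
  step 8: row=6, L[6]='g', prepend. Next row=LF[6]=8
  step 9: row=8, L[8]='f', prepend. Next row=LF[8]=3
Reversed output: fggeggeg$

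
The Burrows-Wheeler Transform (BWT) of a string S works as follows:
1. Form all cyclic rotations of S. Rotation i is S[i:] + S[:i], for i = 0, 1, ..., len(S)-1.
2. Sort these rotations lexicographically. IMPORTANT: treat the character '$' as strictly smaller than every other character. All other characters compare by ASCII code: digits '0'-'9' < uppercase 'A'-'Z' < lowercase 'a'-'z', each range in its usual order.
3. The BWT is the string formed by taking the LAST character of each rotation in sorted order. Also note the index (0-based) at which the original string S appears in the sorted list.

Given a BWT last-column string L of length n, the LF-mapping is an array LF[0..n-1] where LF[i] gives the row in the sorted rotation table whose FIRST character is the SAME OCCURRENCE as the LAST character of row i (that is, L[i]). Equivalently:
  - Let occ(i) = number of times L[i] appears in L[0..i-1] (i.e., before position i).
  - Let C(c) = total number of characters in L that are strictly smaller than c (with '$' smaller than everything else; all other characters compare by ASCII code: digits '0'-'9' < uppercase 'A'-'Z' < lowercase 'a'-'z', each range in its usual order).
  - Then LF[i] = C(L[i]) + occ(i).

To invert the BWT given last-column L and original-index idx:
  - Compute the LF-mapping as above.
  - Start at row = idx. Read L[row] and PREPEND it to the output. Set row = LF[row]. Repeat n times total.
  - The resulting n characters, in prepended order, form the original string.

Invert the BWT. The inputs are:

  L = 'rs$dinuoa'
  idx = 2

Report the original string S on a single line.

Answer: dinosaur$

Derivation:
LF mapping: 6 7 0 2 3 4 8 5 1
Walk LF starting at row 2, prepending L[row]:
  step 1: row=2, L[2]='$', prepend. Next row=LF[2]=0
  step 2: row=0, L[0]='r', prepend. Next row=LF[0]=6
  step 3: row=6, L[6]='u', prepend. Next row=LF[6]=8
  step 4: row=8, L[8]='a', prepend. Next row=LF[8]=1
  step 5: row=1, L[1]='s', prepend. Next row=LF[1]=7
  step 6: row=7, L[7]='o', prepend. Next row=LF[7]=5
  step 7: row=5, L[5]='n', prepend. Next row=LF[5]=4
  step 8: row=4, L[4]='i', prepend. Next row=LF[4]=3
  step 9: row=3, L[3]='d', prepend. Next row=LF[3]=2
Reversed output: dinosaur$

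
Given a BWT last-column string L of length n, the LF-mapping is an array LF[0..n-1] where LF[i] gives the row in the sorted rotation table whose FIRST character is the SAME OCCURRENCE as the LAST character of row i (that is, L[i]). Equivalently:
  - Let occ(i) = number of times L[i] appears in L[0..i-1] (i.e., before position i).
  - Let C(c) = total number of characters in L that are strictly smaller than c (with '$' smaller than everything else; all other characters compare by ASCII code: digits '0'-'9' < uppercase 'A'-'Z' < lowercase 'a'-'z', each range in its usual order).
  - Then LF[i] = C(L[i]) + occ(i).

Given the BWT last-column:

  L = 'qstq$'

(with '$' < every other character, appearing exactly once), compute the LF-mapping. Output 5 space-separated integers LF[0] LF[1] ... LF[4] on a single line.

Answer: 1 3 4 2 0

Derivation:
Char counts: '$':1, 'q':2, 's':1, 't':1
C (first-col start): C('$')=0, C('q')=1, C('s')=3, C('t')=4
L[0]='q': occ=0, LF[0]=C('q')+0=1+0=1
L[1]='s': occ=0, LF[1]=C('s')+0=3+0=3
L[2]='t': occ=0, LF[2]=C('t')+0=4+0=4
L[3]='q': occ=1, LF[3]=C('q')+1=1+1=2
L[4]='$': occ=0, LF[4]=C('$')+0=0+0=0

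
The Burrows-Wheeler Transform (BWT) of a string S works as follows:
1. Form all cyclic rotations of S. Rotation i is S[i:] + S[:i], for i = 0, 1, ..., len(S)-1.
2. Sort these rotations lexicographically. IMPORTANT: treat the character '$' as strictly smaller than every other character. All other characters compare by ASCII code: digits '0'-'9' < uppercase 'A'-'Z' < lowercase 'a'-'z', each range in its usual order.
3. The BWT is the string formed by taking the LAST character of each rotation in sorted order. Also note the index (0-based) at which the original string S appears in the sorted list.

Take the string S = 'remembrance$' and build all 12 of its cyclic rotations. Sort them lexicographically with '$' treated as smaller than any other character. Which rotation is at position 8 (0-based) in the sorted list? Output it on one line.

All 12 rotations (rotation i = S[i:]+S[:i]):
  rot[0] = remembrance$
  rot[1] = emembrance$r
  rot[2] = membrance$re
  rot[3] = embrance$rem
  rot[4] = mbrance$reme
  rot[5] = brance$remem
  rot[6] = rance$rememb
  rot[7] = ance$remembr
  rot[8] = nce$remembra
  rot[9] = ce$remembran
  rot[10] = e$remembranc
  rot[11] = $remembrance
Sorted (with $ < everything):
  sorted[0] = $remembrance
  sorted[1] = ance$remembr
  sorted[2] = brance$remem
  sorted[3] = ce$remembran
  sorted[4] = e$remembranc
  sorted[5] = embrance$rem
  sorted[6] = emembrance$r
  sorted[7] = mbrance$reme
  sorted[8] = membrance$re
  sorted[9] = nce$remembra
  sorted[10] = rance$rememb
  sorted[11] = remembrance$
sorted[8] = membrance$re

Answer: membrance$re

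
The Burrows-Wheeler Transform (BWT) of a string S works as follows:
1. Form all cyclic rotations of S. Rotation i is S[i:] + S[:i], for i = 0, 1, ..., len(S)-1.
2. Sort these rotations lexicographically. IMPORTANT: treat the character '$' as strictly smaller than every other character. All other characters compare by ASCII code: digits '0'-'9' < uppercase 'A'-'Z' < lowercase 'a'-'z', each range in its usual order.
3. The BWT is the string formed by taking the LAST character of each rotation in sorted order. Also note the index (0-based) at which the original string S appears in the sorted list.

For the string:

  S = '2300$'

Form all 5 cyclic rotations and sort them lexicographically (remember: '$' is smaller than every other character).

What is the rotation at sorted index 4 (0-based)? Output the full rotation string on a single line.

All 5 rotations (rotation i = S[i:]+S[:i]):
  rot[0] = 2300$
  rot[1] = 300$2
  rot[2] = 00$23
  rot[3] = 0$230
  rot[4] = $2300
Sorted (with $ < everything):
  sorted[0] = $2300
  sorted[1] = 0$230
  sorted[2] = 00$23
  sorted[3] = 2300$
  sorted[4] = 300$2
sorted[4] = 300$2

Answer: 300$2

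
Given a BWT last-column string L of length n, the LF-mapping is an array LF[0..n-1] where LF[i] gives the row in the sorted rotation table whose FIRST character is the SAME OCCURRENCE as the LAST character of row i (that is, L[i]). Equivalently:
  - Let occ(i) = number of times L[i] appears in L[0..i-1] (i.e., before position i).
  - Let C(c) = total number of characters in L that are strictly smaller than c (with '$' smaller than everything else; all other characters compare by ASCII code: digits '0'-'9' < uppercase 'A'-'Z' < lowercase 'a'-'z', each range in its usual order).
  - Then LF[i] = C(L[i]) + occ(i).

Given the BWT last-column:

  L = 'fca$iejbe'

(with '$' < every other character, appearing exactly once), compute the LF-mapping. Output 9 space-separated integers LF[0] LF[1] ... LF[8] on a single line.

Char counts: '$':1, 'a':1, 'b':1, 'c':1, 'e':2, 'f':1, 'i':1, 'j':1
C (first-col start): C('$')=0, C('a')=1, C('b')=2, C('c')=3, C('e')=4, C('f')=6, C('i')=7, C('j')=8
L[0]='f': occ=0, LF[0]=C('f')+0=6+0=6
L[1]='c': occ=0, LF[1]=C('c')+0=3+0=3
L[2]='a': occ=0, LF[2]=C('a')+0=1+0=1
L[3]='$': occ=0, LF[3]=C('$')+0=0+0=0
L[4]='i': occ=0, LF[4]=C('i')+0=7+0=7
L[5]='e': occ=0, LF[5]=C('e')+0=4+0=4
L[6]='j': occ=0, LF[6]=C('j')+0=8+0=8
L[7]='b': occ=0, LF[7]=C('b')+0=2+0=2
L[8]='e': occ=1, LF[8]=C('e')+1=4+1=5

Answer: 6 3 1 0 7 4 8 2 5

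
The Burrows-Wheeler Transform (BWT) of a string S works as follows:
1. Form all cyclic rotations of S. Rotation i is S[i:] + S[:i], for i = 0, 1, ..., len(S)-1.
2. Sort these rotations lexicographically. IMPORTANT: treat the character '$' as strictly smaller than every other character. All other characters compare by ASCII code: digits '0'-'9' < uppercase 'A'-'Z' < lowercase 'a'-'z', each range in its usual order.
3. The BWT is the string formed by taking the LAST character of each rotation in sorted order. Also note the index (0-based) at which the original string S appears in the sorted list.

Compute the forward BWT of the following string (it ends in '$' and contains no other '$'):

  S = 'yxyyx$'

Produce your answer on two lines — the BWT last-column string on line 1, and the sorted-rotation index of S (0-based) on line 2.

Answer: xyyy$x
4

Derivation:
All 6 rotations (rotation i = S[i:]+S[:i]):
  rot[0] = yxyyx$
  rot[1] = xyyx$y
  rot[2] = yyx$yx
  rot[3] = yx$yxy
  rot[4] = x$yxyy
  rot[5] = $yxyyx
Sorted (with $ < everything):
  sorted[0] = $yxyyx  (last char: 'x')
  sorted[1] = x$yxyy  (last char: 'y')
  sorted[2] = xyyx$y  (last char: 'y')
  sorted[3] = yx$yxy  (last char: 'y')
  sorted[4] = yxyyx$  (last char: '$')
  sorted[5] = yyx$yx  (last char: 'x')
Last column: xyyy$x
Original string S is at sorted index 4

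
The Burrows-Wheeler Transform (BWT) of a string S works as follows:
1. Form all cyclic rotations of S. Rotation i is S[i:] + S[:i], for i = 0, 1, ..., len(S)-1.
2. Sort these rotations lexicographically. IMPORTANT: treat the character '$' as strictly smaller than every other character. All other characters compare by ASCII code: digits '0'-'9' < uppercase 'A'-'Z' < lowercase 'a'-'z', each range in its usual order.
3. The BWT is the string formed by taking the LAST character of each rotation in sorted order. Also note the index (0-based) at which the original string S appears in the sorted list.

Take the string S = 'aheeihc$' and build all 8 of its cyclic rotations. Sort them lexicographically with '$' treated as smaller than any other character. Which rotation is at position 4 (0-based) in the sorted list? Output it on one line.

All 8 rotations (rotation i = S[i:]+S[:i]):
  rot[0] = aheeihc$
  rot[1] = heeihc$a
  rot[2] = eeihc$ah
  rot[3] = eihc$ahe
  rot[4] = ihc$ahee
  rot[5] = hc$aheei
  rot[6] = c$aheeih
  rot[7] = $aheeihc
Sorted (with $ < everything):
  sorted[0] = $aheeihc
  sorted[1] = aheeihc$
  sorted[2] = c$aheeih
  sorted[3] = eeihc$ah
  sorted[4] = eihc$ahe
  sorted[5] = hc$aheei
  sorted[6] = heeihc$a
  sorted[7] = ihc$ahee
sorted[4] = eihc$ahe

Answer: eihc$ahe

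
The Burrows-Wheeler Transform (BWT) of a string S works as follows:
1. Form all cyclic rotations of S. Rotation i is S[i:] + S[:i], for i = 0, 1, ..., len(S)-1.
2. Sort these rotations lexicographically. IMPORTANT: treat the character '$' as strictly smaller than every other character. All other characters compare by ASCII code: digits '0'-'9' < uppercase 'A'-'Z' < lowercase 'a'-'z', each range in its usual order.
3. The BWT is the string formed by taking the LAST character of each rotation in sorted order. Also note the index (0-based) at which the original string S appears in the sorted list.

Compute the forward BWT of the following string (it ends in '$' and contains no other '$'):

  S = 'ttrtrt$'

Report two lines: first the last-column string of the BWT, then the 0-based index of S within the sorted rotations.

Answer: tttrrt$
6

Derivation:
All 7 rotations (rotation i = S[i:]+S[:i]):
  rot[0] = ttrtrt$
  rot[1] = trtrt$t
  rot[2] = rtrt$tt
  rot[3] = trt$ttr
  rot[4] = rt$ttrt
  rot[5] = t$ttrtr
  rot[6] = $ttrtrt
Sorted (with $ < everything):
  sorted[0] = $ttrtrt  (last char: 't')
  sorted[1] = rt$ttrt  (last char: 't')
  sorted[2] = rtrt$tt  (last char: 't')
  sorted[3] = t$ttrtr  (last char: 'r')
  sorted[4] = trt$ttr  (last char: 'r')
  sorted[5] = trtrt$t  (last char: 't')
  sorted[6] = ttrtrt$  (last char: '$')
Last column: tttrrt$
Original string S is at sorted index 6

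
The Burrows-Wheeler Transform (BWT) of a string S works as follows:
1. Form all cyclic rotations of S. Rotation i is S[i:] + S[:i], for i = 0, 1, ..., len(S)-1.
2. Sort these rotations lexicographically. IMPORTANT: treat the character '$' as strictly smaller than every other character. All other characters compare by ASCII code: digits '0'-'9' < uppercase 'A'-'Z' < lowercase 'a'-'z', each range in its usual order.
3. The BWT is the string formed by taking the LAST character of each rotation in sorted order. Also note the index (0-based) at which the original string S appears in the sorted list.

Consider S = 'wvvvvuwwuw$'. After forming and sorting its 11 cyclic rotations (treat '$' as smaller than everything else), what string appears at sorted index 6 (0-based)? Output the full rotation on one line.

Answer: vvvvuwwuw$w

Derivation:
All 11 rotations (rotation i = S[i:]+S[:i]):
  rot[0] = wvvvvuwwuw$
  rot[1] = vvvvuwwuw$w
  rot[2] = vvvuwwuw$wv
  rot[3] = vvuwwuw$wvv
  rot[4] = vuwwuw$wvvv
  rot[5] = uwwuw$wvvvv
  rot[6] = wwuw$wvvvvu
  rot[7] = wuw$wvvvvuw
  rot[8] = uw$wvvvvuww
  rot[9] = w$wvvvvuwwu
  rot[10] = $wvvvvuwwuw
Sorted (with $ < everything):
  sorted[0] = $wvvvvuwwuw
  sorted[1] = uw$wvvvvuww
  sorted[2] = uwwuw$wvvvv
  sorted[3] = vuwwuw$wvvv
  sorted[4] = vvuwwuw$wvv
  sorted[5] = vvvuwwuw$wv
  sorted[6] = vvvvuwwuw$w
  sorted[7] = w$wvvvvuwwu
  sorted[8] = wuw$wvvvvuw
  sorted[9] = wvvvvuwwuw$
  sorted[10] = wwuw$wvvvvu
sorted[6] = vvvvuwwuw$w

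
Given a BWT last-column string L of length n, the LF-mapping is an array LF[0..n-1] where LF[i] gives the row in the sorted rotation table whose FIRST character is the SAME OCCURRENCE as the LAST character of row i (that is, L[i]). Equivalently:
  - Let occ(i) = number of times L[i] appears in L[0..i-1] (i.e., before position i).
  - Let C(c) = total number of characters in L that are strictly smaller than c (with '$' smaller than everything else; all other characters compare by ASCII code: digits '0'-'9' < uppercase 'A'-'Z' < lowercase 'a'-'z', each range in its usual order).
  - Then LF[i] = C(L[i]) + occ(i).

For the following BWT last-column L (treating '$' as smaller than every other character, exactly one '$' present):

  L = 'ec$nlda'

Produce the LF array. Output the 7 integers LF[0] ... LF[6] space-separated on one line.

Answer: 4 2 0 6 5 3 1

Derivation:
Char counts: '$':1, 'a':1, 'c':1, 'd':1, 'e':1, 'l':1, 'n':1
C (first-col start): C('$')=0, C('a')=1, C('c')=2, C('d')=3, C('e')=4, C('l')=5, C('n')=6
L[0]='e': occ=0, LF[0]=C('e')+0=4+0=4
L[1]='c': occ=0, LF[1]=C('c')+0=2+0=2
L[2]='$': occ=0, LF[2]=C('$')+0=0+0=0
L[3]='n': occ=0, LF[3]=C('n')+0=6+0=6
L[4]='l': occ=0, LF[4]=C('l')+0=5+0=5
L[5]='d': occ=0, LF[5]=C('d')+0=3+0=3
L[6]='a': occ=0, LF[6]=C('a')+0=1+0=1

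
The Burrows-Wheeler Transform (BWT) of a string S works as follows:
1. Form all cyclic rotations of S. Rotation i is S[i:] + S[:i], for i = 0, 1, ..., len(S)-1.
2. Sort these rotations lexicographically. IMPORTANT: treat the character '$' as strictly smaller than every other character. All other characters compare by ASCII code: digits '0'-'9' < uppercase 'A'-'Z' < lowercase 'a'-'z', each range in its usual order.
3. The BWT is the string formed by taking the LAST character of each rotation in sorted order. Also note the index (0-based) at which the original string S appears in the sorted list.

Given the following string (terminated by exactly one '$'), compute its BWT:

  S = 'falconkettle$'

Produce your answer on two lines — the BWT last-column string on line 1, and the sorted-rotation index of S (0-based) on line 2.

Answer: efllk$natocte
5

Derivation:
All 13 rotations (rotation i = S[i:]+S[:i]):
  rot[0] = falconkettle$
  rot[1] = alconkettle$f
  rot[2] = lconkettle$fa
  rot[3] = conkettle$fal
  rot[4] = onkettle$falc
  rot[5] = nkettle$falco
  rot[6] = kettle$falcon
  rot[7] = ettle$falconk
  rot[8] = ttle$falconke
  rot[9] = tle$falconket
  rot[10] = le$falconkett
  rot[11] = e$falconkettl
  rot[12] = $falconkettle
Sorted (with $ < everything):
  sorted[0] = $falconkettle  (last char: 'e')
  sorted[1] = alconkettle$f  (last char: 'f')
  sorted[2] = conkettle$fal  (last char: 'l')
  sorted[3] = e$falconkettl  (last char: 'l')
  sorted[4] = ettle$falconk  (last char: 'k')
  sorted[5] = falconkettle$  (last char: '$')
  sorted[6] = kettle$falcon  (last char: 'n')
  sorted[7] = lconkettle$fa  (last char: 'a')
  sorted[8] = le$falconkett  (last char: 't')
  sorted[9] = nkettle$falco  (last char: 'o')
  sorted[10] = onkettle$falc  (last char: 'c')
  sorted[11] = tle$falconket  (last char: 't')
  sorted[12] = ttle$falconke  (last char: 'e')
Last column: efllk$natocte
Original string S is at sorted index 5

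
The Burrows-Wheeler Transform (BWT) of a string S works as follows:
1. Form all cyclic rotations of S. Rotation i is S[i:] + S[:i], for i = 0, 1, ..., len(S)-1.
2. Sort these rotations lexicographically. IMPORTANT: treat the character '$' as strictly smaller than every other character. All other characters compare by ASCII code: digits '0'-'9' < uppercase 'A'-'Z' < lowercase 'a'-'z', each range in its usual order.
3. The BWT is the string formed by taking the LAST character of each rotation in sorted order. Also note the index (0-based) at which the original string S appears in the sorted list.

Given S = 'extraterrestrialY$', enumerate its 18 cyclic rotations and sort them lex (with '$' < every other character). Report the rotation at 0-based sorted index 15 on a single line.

All 18 rotations (rotation i = S[i:]+S[:i]):
  rot[0] = extraterrestrialY$
  rot[1] = xtraterrestrialY$e
  rot[2] = traterrestrialY$ex
  rot[3] = raterrestrialY$ext
  rot[4] = aterrestrialY$extr
  rot[5] = terrestrialY$extra
  rot[6] = errestrialY$extrat
  rot[7] = rrestrialY$extrate
  rot[8] = restrialY$extrater
  rot[9] = estrialY$extraterr
  rot[10] = strialY$extraterre
  rot[11] = trialY$extraterres
  rot[12] = rialY$extraterrest
  rot[13] = ialY$extraterrestr
  rot[14] = alY$extraterrestri
  rot[15] = lY$extraterrestria
  rot[16] = Y$extraterrestrial
  rot[17] = $extraterrestrialY
Sorted (with $ < everything):
  sorted[0] = $extraterrestrialY
  sorted[1] = Y$extraterrestrial
  sorted[2] = alY$extraterrestri
  sorted[3] = aterrestrialY$extr
  sorted[4] = errestrialY$extrat
  sorted[5] = estrialY$extraterr
  sorted[6] = extraterrestrialY$
  sorted[7] = ialY$extraterrestr
  sorted[8] = lY$extraterrestria
  sorted[9] = raterrestrialY$ext
  sorted[10] = restrialY$extrater
  sorted[11] = rialY$extraterrest
  sorted[12] = rrestrialY$extrate
  sorted[13] = strialY$extraterre
  sorted[14] = terrestrialY$extra
  sorted[15] = traterrestrialY$ex
  sorted[16] = trialY$extraterres
  sorted[17] = xtraterrestrialY$e
sorted[15] = traterrestrialY$ex

Answer: traterrestrialY$ex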